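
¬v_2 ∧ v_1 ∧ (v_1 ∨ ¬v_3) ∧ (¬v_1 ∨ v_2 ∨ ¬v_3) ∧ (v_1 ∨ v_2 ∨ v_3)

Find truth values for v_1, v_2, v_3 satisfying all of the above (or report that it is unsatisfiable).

Unit clause (¬v_2) forces v_2 = False.
Unit clause (v_1) forces v_1 = True.
In (¬v_1 ∨ v_2 ∨ ¬v_3) only ¬v_3 is left, so v_3 = False.
Check each clause:
  (¬v_2): ¬v_2 holds.
  (v_1): v_1 holds.
  (v_1 ∨ ¬v_3): v_1 holds.
  (¬v_1 ∨ v_2 ∨ ¬v_3): ¬v_3 holds.
  (v_1 ∨ v_2 ∨ v_3): v_1 holds.
All clauses satisfied.

v_1: True; v_2: False; v_3: False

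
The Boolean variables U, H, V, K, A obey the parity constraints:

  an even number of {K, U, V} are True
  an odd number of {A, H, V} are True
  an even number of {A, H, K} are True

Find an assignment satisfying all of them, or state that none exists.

U: True; H: True; V: True; K: False; A: True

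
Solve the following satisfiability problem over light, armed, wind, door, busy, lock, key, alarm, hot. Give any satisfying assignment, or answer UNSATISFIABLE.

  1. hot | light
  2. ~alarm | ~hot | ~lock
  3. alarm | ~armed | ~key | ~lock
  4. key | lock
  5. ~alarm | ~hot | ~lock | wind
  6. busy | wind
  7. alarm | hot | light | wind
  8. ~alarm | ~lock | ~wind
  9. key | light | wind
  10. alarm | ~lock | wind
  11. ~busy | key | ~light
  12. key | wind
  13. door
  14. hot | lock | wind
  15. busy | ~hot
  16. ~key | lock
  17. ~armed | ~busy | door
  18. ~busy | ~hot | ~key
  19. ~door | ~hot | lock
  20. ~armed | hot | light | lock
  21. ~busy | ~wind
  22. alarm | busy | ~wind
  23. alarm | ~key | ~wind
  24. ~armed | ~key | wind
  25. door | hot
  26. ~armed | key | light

light=T, armed=F, wind=F, door=T, busy=T, lock=T, key=T, alarm=T, hot=F

Unit clause (door) forces door = True.
Set light = True.
Set armed = False.
Set wind = False.
  then (busy | wind) forces busy = True.
  then (~busy | key | ~light) forces key = True.
  then (~key | lock) forces lock = True.
  then (~busy | ~hot | ~key) forces hot = False.
  then (alarm | ~lock | wind) forces alarm = True.
All clauses satisfied.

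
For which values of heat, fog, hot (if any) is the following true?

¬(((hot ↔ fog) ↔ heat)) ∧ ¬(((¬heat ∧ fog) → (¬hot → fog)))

UNSATISFIABLE

The conjunct ¬(((¬heat ∧ fog) → (¬hot → fog))) is unsatisfiable on its own:
  heat=F, fog=F, hot=F: evaluates to False.
  heat=F, fog=F, hot=T: evaluates to False.
  heat=F, fog=T, hot=F: evaluates to False.
  heat=F, fog=T, hot=T: evaluates to False.
  heat=T, fog=F, hot=F: evaluates to False.
  heat=T, fog=F, hot=T: evaluates to False.
  heat=T, fog=T, hot=F: evaluates to False.
  heat=T, fog=T, hot=T: evaluates to False.
So the whole conjunction is unsatisfiable.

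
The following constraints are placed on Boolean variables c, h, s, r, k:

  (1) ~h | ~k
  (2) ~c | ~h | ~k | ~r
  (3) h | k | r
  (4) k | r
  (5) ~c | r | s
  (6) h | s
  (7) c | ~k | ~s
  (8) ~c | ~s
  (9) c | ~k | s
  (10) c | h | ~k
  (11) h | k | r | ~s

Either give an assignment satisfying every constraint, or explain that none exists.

Set c = False.
Set h = True.
  then (~h | ~k) forces k = False.
  then (k | r) forces r = True.
Set s = True.
All clauses satisfied.

c=F, h=T, s=T, r=T, k=F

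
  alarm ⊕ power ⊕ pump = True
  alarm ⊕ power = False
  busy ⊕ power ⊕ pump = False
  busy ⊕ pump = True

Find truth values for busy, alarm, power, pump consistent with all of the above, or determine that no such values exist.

busy = False, alarm = True, power = True, pump = True

alarm ⊕ power ⊕ pump = T ⊕ T ⊕ T = True ✓
alarm ⊕ power = T ⊕ T = False ✓
busy ⊕ power ⊕ pump = F ⊕ T ⊕ T = False ✓
busy ⊕ pump = F ⊕ T = True ✓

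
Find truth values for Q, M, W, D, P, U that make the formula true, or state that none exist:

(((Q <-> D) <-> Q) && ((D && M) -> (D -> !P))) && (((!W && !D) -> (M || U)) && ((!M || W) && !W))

Q: False; M: False; W: False; D: True; P: True; U: False

  ((Q <-> D) <-> Q) && ((D && M) -> (D -> !P)) = True
    (Q <-> D) <-> Q = True
      Q <-> D = False
    (D && M) -> (D -> !P) = True
      D && M = False
      D -> !P = False
        !P = False
  ((!W && !D) -> (M || U)) && ((!M || W) && !W) = True
    (!W && !D) -> (M || U) = True
      !W && !D = False
        !W = True
        !D = False
      M || U = False
    (!M || W) && !W = True
      !M || W = True
        !M = True
      !W = True
Both conjuncts True, so the formula holds.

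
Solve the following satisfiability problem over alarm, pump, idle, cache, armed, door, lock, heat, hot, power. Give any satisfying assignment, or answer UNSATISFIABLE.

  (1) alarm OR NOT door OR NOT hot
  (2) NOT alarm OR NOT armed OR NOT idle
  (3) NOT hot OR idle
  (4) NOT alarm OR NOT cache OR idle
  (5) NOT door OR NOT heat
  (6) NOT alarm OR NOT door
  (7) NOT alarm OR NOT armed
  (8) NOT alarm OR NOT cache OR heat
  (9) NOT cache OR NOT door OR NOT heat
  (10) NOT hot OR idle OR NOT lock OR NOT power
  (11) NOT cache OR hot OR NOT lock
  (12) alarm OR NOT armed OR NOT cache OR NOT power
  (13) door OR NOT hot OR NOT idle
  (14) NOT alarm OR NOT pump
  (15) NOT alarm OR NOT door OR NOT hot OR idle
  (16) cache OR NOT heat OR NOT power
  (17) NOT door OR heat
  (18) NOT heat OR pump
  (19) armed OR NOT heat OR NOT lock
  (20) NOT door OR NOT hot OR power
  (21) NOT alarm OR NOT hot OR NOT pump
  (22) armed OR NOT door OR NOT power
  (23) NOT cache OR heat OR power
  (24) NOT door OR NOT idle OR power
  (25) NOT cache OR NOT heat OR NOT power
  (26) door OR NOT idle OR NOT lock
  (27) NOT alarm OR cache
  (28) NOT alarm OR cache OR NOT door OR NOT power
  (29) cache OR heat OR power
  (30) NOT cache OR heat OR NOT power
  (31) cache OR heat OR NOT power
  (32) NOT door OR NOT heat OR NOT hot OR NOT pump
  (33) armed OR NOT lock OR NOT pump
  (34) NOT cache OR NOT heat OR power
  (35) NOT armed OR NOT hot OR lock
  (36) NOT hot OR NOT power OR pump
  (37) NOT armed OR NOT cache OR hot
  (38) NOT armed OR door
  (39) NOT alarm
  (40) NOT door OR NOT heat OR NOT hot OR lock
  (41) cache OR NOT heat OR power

UNSATISFIABLE

Case heat = True:
  (NOT door OR NOT heat) forces door = False.
  (NOT heat OR pump) forces pump = True.
  (NOT alarm OR NOT pump) forces alarm = False.
  (NOT armed OR door) forces armed = False.
  (armed OR NOT heat OR NOT lock) forces lock = False.
  If cache = True:
    (NOT cache OR NOT heat OR NOT power) forces power = False.
    clause (NOT cache OR NOT heat OR power) is falsified.
  If cache = False:
    (cache OR NOT heat OR NOT power) forces power = False.
    clause (cache OR NOT heat OR power) is falsified.
  Every sub-case reaches a contradiction.
Case heat = False:
  (NOT door OR heat) forces door = False.
  (NOT armed OR door) forces armed = False.
  (NOT alarm) forces alarm = False.
  If power = True:
    (NOT cache OR heat OR NOT power) forces cache = False.
    clause (cache OR heat OR NOT power) is falsified.
  If power = False:
    (NOT cache OR heat OR power) forces cache = False.
    clause (cache OR heat OR power) is falsified.
  Every sub-case reaches a contradiction.
Both cases fail, so the formula is unsatisfiable.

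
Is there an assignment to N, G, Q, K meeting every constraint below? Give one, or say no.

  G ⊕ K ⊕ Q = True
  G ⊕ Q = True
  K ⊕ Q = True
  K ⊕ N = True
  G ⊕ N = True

N=T; G=F; Q=T; K=F

G ⊕ K ⊕ Q = F ⊕ F ⊕ T = True ✓
G ⊕ Q = F ⊕ T = True ✓
K ⊕ Q = F ⊕ T = True ✓
K ⊕ N = F ⊕ T = True ✓
G ⊕ N = F ⊕ T = True ✓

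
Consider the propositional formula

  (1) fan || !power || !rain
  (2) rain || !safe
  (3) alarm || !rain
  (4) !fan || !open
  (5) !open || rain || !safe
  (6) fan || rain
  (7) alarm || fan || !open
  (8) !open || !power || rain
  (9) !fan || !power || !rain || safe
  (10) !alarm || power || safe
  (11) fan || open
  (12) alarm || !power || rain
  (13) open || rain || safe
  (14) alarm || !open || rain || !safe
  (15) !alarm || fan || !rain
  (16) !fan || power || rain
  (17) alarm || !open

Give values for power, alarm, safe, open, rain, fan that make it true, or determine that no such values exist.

Set power = False.
Try alarm = False:
  (alarm || !rain) forces rain = False.
  (rain || !safe) forces safe = False.
  (fan || rain) forces fan = True.
  clause (!fan || power || rain) is falsified — backtrack.
So alarm = True.
  then (!alarm || power || safe) forces safe = True.
  then (rain || !safe) forces rain = True.
  then (!alarm || fan || !rain) forces fan = True.
  then (!fan || !open) forces open = False.
All clauses satisfied.

power: False, alarm: True, safe: True, open: False, rain: True, fan: True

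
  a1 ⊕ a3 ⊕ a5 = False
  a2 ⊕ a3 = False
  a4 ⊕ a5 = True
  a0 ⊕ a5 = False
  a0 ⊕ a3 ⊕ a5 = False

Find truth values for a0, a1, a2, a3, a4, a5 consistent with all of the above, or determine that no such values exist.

a0 = False, a1 = False, a2 = False, a3 = False, a4 = True, a5 = False

a1 ⊕ a3 ⊕ a5 = F ⊕ F ⊕ F = False ✓
a2 ⊕ a3 = F ⊕ F = False ✓
a4 ⊕ a5 = T ⊕ F = True ✓
a0 ⊕ a5 = F ⊕ F = False ✓
a0 ⊕ a3 ⊕ a5 = F ⊕ F ⊕ F = False ✓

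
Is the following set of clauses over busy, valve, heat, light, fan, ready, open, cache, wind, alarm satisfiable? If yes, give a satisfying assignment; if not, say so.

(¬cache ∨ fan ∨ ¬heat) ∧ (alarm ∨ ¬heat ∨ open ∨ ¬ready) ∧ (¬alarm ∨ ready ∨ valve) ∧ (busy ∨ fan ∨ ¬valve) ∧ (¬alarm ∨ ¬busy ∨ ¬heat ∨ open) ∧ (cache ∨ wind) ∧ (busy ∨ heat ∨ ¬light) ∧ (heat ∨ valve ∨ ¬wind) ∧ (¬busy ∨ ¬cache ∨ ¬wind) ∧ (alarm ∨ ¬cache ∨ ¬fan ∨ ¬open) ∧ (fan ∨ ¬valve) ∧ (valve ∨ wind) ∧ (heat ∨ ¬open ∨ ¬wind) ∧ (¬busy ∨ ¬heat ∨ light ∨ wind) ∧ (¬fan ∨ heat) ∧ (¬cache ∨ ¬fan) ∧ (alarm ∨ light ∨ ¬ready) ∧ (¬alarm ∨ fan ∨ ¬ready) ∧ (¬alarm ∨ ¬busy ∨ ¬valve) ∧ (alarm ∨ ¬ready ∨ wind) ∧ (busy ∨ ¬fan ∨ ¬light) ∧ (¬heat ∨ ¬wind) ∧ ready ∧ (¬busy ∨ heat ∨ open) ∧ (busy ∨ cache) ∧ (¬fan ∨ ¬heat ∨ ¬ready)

Case valve = True:
  (fan ∨ ¬valve) forces fan = True.
  (¬fan ∨ heat) forces heat = True.
  (¬cache ∨ ¬fan) forces cache = False.
  (cache ∨ wind) forces wind = True.
  Clause (¬heat ∨ ¬wind) is falsified — contradiction.
Case valve = False:
  (valve ∨ wind) forces wind = True.
  (heat ∨ valve ∨ ¬wind) forces heat = True.
  Clause (¬heat ∨ ¬wind) is falsified — contradiction.
Both cases fail, so the formula is unsatisfiable.

No satisfying assignment exists.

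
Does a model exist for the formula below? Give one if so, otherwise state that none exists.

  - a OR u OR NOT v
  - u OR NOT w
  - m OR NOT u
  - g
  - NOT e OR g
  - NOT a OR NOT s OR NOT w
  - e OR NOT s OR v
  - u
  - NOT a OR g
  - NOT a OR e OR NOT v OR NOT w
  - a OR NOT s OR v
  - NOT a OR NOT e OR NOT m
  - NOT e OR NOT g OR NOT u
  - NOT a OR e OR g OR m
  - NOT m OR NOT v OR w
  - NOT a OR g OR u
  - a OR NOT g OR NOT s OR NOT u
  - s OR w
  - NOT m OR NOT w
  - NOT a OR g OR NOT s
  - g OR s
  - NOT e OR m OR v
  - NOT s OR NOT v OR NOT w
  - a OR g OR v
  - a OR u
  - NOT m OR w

Case u = True:
  (m OR NOT u) forces m = True.
  (g) forces g = True.
  (NOT e OR NOT g OR NOT u) forces e = False.
  (NOT m OR NOT w) forces w = False.
  Clause (NOT m OR w) is falsified — contradiction.
Case u = False:
  Clause (u) is falsified — contradiction.
Both cases fail, so the formula is unsatisfiable.

The formula is unsatisfiable.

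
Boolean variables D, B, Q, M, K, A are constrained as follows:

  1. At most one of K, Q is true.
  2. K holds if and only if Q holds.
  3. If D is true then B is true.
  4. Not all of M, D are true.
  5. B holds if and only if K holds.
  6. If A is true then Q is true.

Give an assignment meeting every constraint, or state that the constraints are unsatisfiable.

D = False, B = False, Q = False, M = True, K = False, A = False

  (1) {K, Q}: 0 true — at most one ✓
  (2) K=F, Q=F — same ✓
  (3) D=F ⇒ B: vacuous ✓
  (4) {M, D}: 1/2 true — not all ✓
  (5) B=F, K=F — same ✓
  (6) A=F ⇒ Q: vacuous ✓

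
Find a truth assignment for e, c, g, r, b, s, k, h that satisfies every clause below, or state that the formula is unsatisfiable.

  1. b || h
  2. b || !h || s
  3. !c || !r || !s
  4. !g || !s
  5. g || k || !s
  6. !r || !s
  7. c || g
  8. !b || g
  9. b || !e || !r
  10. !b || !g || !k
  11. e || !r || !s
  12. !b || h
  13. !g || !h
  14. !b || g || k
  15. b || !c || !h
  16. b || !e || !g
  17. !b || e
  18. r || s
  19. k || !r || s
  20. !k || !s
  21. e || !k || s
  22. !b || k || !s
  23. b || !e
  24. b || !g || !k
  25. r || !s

The formula is unsatisfiable.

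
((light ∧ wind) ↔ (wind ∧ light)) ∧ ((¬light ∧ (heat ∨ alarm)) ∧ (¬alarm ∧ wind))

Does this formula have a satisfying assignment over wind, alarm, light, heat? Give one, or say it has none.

wind = True; alarm = False; light = False; heat = True

  (light ∧ wind) ↔ (wind ∧ light) = True
    light ∧ wind = False
    wind ∧ light = False
  (¬light ∧ (heat ∨ alarm)) ∧ (¬alarm ∧ wind) = True
    ¬light ∧ (heat ∨ alarm) = True
      ¬light = True
      heat ∨ alarm = True
    ¬alarm ∧ wind = True
      ¬alarm = True
Both conjuncts True, so the formula holds.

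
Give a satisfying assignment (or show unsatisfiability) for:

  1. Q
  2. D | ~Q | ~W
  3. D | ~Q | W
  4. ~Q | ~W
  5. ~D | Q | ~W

D=T, W=F, Q=T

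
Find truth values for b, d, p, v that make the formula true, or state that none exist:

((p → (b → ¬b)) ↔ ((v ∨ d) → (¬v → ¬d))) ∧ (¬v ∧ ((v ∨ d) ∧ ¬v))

b: True; d: True; p: True; v: False

  (p → (b → ¬b)) ↔ ((v ∨ d) → (¬v → ¬d)) = True
    p → (b → ¬b) = False
      b → ¬b = False
        ¬b = False
    (v ∨ d) → (¬v → ¬d) = False
      v ∨ d = True
      ¬v → ¬d = False
        ¬v = True
        ¬d = False
  ¬v ∧ ((v ∨ d) ∧ ¬v) = True
    ¬v = True
    (v ∨ d) ∧ ¬v = True
      v ∨ d = True
      ¬v = True
Both conjuncts True, so the formula holds.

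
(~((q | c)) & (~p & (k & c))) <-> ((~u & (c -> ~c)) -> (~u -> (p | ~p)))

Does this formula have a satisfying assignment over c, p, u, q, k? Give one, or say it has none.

No satisfying assignment exists.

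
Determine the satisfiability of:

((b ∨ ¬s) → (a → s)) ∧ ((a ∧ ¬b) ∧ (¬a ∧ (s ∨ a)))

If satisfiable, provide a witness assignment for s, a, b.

UNSATISFIABLE

Case a = True: the conjunct ¬a is False.
Case a = False: the conjunct a is False.
Both cases fail — unsatisfiable.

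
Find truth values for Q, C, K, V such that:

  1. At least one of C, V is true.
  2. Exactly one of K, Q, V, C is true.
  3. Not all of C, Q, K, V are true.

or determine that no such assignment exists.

Q = False, C = True, K = False, V = False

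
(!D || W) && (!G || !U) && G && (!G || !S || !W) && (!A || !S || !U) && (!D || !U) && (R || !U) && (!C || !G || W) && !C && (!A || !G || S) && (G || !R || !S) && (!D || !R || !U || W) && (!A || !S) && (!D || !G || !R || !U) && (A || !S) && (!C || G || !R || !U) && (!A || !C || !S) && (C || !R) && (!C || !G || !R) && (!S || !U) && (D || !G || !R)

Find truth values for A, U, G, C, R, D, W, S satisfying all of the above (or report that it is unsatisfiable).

A = False; U = False; G = True; C = False; R = False; D = True; W = True; S = False

Unit clause (G) forces G = True.
Unit clause (!C) forces C = False.
In (C || !R) only !R is left, so R = False.
In (!G || !U) only !U is left, so U = False.
Try A = True:
  (!A || !G || S) forces S = True.
  clause (!A || !S) is falsified — backtrack.
So A = False.
  then (A || !S) forces S = False.
Set D = True.
  then (!D || W) forces W = True.
All clauses satisfied.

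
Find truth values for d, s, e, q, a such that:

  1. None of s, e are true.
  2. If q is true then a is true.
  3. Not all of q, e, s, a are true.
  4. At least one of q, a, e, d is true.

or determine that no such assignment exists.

d: False, s: False, e: False, q: False, a: True

  (1) {s, e}: 0 true — none ✓
  (2) q=F ⇒ a: vacuous ✓
  (3) {q, e, s, a}: 1/4 true — not all ✓
  (4) {q, a, e, d}: 1 true — at least one ✓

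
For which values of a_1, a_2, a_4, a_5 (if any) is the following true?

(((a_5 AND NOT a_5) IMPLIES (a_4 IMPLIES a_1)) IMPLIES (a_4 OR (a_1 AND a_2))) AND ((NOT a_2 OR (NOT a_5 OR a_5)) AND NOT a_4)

a_1 = True, a_2 = True, a_4 = False, a_5 = False

  ((a_5 AND NOT a_5) IMPLIES (a_4 IMPLIES a_1)) IMPLIES (a_4 OR (a_1 AND a_2)) = True
    (a_5 AND NOT a_5) IMPLIES (a_4 IMPLIES a_1) = True
      a_5 AND NOT a_5 = False
        NOT a_5 = True
      a_4 IMPLIES a_1 = True
    a_4 OR (a_1 AND a_2) = True
      a_1 AND a_2 = True
  (NOT a_2 OR (NOT a_5 OR a_5)) AND NOT a_4 = True
    NOT a_2 OR (NOT a_5 OR a_5) = True
      NOT a_2 = False
      NOT a_5 OR a_5 = True
        NOT a_5 = True
    NOT a_4 = True
Both conjuncts True, so the formula holds.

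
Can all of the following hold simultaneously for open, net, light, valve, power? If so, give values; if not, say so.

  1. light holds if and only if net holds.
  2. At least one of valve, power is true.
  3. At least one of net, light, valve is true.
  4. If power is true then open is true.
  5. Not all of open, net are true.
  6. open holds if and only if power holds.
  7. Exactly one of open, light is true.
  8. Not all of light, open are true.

open = False, net = True, light = True, valve = True, power = False

  (1) light=T, net=T — same ✓
  (2) {valve, power}: 1 true — at least one ✓
  (3) {net, light, valve}: 3 true — at least one ✓
  (4) power=F ⇒ open: vacuous ✓
  (5) {open, net}: 1/2 true — not all ✓
  (6) open=F, power=F — same ✓
  (7) {open, light}: 1 true — exactly one ✓
  (8) {light, open}: 1/2 true — not all ✓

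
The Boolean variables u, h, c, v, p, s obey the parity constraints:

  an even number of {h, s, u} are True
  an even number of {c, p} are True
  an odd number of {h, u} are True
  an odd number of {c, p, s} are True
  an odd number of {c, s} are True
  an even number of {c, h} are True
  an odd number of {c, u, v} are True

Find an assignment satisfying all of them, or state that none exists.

u: True; h: False; c: False; v: False; p: False; s: True

{h, s, u}: 2 true → even ✓
{c, p}: 0 true → even ✓
{h, u}: 1 true → odd ✓
{c, p, s}: 1 true → odd ✓
{c, s}: 1 true → odd ✓
{c, h}: 0 true → even ✓
{c, u, v}: 1 true → odd ✓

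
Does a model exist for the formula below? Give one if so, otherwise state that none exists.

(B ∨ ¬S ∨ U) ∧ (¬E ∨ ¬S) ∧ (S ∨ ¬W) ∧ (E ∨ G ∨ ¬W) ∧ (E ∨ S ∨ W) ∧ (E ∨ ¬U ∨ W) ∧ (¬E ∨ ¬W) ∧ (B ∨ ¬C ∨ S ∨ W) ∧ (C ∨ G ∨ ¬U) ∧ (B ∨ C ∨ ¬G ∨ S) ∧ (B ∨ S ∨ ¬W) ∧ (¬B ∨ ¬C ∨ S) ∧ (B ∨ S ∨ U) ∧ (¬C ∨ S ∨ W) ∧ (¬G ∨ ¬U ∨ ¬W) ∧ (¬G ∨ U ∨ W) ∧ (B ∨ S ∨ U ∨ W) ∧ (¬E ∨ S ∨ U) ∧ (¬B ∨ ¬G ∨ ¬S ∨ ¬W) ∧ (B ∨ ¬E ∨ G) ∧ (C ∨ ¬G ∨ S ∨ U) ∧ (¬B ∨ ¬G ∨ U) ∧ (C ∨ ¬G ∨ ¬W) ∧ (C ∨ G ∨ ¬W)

C = False; U = False; W = False; E = False; S = True; G = False; B = True

Set C = False.
Set U = False.
Try W = True:
  (S ∨ ¬W) forces S = True.
  (B ∨ ¬S ∨ U) forces B = True.
  (¬E ∨ ¬S) forces E = False.
  (E ∨ G ∨ ¬W) forces G = True.
  clause (¬B ∨ ¬G ∨ ¬S ∨ ¬W) is falsified — backtrack.
So W = False.
  then (¬G ∨ U ∨ W) forces G = False.
Set E = False.
  then (E ∨ S ∨ W) forces S = True.
  then (B ∨ ¬S ∨ U) forces B = True.
All clauses satisfied.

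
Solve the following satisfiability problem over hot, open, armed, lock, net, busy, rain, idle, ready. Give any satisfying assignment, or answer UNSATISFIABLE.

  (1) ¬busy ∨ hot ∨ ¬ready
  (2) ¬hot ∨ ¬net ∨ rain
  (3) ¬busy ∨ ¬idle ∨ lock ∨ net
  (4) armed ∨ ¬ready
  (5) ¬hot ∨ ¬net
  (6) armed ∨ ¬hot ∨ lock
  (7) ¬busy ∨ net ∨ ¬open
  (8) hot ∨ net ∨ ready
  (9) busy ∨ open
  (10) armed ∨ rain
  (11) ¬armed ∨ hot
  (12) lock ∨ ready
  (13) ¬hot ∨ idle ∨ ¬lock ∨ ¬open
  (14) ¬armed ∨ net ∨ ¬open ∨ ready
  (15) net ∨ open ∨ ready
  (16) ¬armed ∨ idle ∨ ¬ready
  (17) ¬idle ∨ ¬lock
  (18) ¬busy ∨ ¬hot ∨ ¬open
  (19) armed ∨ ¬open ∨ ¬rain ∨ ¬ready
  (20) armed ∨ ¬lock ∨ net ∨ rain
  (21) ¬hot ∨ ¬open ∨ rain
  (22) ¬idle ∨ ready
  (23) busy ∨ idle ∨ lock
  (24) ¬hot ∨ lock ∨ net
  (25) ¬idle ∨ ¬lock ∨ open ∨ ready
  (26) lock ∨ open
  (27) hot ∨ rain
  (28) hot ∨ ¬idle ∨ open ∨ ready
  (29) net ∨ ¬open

hot=F, open=F, armed=F, lock=T, net=T, busy=T, rain=T, idle=F, ready=F

Set hot = False.
  then (¬armed ∨ hot) forces armed = False.
  then (hot ∨ rain) forces rain = True.
  then (armed ∨ ¬ready) forces ready = False.
  then (hot ∨ net ∨ ready) forces net = True.
  then (lock ∨ ready) forces lock = True.
  then (¬idle ∨ ¬lock) forces idle = False.
Set open = False.
  then (busy ∨ open) forces busy = True.
All clauses satisfied.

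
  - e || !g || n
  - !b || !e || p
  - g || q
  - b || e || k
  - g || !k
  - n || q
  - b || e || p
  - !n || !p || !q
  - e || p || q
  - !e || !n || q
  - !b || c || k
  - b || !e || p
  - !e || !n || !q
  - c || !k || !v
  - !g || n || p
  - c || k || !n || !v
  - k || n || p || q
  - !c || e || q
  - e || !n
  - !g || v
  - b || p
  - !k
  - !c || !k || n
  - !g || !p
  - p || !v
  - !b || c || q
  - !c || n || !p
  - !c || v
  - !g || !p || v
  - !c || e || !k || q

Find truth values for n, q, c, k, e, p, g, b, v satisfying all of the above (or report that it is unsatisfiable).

n=F, q=T, c=F, k=F, e=T, p=T, g=F, b=F, v=F

Unit clause (!k) forces k = False.
Try n = True:
  (e || !n) forces e = True.
  (!e || !n || q) forces q = True.
  clause (!e || !n || !q) is falsified — backtrack.
So n = False.
  then (n || q) forces q = True.
Set c = False.
  then (!b || c || k) forces b = False.
  then (b || p) forces p = True.
  then (!g || !p) forces g = False.
  then (b || e || k) forces e = True.
Set v = False.
All clauses satisfied.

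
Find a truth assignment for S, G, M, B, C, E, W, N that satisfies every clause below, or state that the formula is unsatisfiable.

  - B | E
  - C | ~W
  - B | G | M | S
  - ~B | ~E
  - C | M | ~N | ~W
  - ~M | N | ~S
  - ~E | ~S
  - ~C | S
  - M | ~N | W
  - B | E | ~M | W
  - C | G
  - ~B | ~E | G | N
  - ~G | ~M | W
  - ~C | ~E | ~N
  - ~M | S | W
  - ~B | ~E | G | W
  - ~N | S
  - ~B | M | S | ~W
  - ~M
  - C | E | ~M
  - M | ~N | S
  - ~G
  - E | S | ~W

S=T, G=F, M=F, B=T, C=T, E=F, W=T, N=T

Unit clause (~M) forces M = False.
Unit clause (~G) forces G = False.
In (C | G) only C is left, so C = True.
In (~C | S) only S is left, so S = True.
In (~E | ~S) only ~E is left, so E = False.
In (B | E) only B is left, so B = True.
Set W = True.
Set N = True.
All clauses satisfied.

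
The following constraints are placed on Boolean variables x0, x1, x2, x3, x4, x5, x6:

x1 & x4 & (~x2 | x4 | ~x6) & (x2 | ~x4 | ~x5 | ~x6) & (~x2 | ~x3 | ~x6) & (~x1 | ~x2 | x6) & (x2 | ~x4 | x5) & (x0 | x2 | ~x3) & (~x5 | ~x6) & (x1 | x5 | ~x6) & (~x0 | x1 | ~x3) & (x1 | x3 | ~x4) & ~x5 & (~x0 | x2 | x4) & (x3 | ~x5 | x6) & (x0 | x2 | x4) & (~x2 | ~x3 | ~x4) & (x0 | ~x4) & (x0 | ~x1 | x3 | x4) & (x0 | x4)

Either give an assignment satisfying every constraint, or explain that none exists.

Unit clause (x1) forces x1 = True.
Unit clause (x4) forces x4 = True.
Unit clause (~x5) forces x5 = False.
In (x0 | ~x4) only x0 is left, so x0 = True.
In (x2 | ~x4 | x5) only x2 is left, so x2 = True.
In (~x2 | ~x3 | ~x4) only ~x3 is left, so x3 = False.
In (~x1 | ~x2 | x6) only x6 is left, so x6 = True.
All clauses satisfied.

x0 = True, x1 = True, x2 = True, x3 = False, x4 = True, x5 = False, x6 = True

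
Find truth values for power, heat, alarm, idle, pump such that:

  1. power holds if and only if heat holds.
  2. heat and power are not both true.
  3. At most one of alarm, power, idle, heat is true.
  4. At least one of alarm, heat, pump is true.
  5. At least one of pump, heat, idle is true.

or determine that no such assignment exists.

power = False, heat = False, alarm = False, idle = True, pump = True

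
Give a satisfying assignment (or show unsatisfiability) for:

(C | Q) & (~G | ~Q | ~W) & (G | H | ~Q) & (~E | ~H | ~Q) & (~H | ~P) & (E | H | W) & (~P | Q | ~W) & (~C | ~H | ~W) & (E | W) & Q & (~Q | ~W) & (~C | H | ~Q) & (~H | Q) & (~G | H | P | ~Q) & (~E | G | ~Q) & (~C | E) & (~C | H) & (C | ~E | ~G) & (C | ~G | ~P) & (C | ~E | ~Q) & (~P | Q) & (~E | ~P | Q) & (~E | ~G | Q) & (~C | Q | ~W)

Case Q = True:
  (~Q | ~W) forces W = False.
  (E | W) forces E = True.
  (~E | ~H | ~Q) forces H = False.
  (G | H | ~Q) forces G = True.
  (~C | H | ~Q) forces C = False.
  Clause (C | ~E | ~G) is falsified — contradiction.
Case Q = False:
  Clause (Q) is falsified — contradiction.
Both cases fail, so the formula is unsatisfiable.

Unsatisfiable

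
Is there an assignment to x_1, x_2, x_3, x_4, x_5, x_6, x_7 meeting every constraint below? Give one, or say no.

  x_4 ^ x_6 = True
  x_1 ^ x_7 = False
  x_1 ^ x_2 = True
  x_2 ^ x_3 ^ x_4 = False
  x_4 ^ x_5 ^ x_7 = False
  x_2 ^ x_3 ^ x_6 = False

The formula is unsatisfiable.

Adding constraints 1, 4, 6 mod 2: every variable appears an even number of times on the left, so the left side is 0.
But the right sides sum to 1 (mod 2). 0 ≠ 1 — the system is inconsistent.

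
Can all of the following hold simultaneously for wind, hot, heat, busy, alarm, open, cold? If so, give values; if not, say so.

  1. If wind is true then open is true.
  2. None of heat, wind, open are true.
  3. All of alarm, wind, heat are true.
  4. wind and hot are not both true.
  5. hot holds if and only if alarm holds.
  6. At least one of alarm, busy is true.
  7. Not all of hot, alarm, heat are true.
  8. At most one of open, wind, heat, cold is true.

Case wind = True:
  Constraint (2) is violated (wind=T) — contradiction.
Case wind = False:
  Constraint (3) is violated (wind=F) — contradiction.
Both cases fail — unsatisfiable.

UNSATISFIABLE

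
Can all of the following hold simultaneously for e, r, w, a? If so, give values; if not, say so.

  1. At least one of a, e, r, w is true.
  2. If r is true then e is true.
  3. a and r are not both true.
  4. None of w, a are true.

e=T, r=F, w=F, a=F

  (1) {a, e, r, w}: 1 true — at least one ✓
  (2) r=F ⇒ e: vacuous ✓
  (3) a=F, r=F — not both ✓
  (4) {w, a}: 0 true — none ✓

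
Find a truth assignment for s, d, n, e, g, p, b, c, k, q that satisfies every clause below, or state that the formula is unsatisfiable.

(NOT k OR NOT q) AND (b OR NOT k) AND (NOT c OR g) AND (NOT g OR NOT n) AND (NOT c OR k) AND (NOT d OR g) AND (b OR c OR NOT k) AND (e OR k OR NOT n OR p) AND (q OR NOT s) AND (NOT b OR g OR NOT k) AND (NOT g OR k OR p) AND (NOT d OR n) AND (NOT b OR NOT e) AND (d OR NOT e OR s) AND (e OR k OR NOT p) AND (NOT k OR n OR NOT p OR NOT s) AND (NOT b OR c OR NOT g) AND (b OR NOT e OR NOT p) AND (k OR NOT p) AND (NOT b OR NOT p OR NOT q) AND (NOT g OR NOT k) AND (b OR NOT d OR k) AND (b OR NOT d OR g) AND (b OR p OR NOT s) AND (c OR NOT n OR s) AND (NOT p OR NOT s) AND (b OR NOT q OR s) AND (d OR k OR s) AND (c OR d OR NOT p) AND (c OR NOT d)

Set s = True.
  then (q OR NOT s) forces q = True.
  then (NOT p OR NOT s) forces p = False.
  then (NOT k OR NOT q) forces k = False.
  then (NOT c OR k) forces c = False.
  then (NOT g OR k OR p) forces g = False.
  then (b OR p OR NOT s) forces b = True.
  then (c OR NOT d) forces d = False.
  then (NOT b OR NOT e) forces e = False.
  then (e OR k OR NOT n OR p) forces n = False.
All clauses satisfied.

s=T, d=F, n=F, e=F, g=F, p=F, b=T, c=F, k=F, q=T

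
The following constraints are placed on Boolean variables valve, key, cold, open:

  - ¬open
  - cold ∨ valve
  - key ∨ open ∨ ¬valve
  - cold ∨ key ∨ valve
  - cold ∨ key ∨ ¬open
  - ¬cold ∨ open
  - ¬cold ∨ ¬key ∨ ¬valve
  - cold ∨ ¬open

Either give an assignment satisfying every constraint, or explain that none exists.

valve=T, key=T, cold=F, open=F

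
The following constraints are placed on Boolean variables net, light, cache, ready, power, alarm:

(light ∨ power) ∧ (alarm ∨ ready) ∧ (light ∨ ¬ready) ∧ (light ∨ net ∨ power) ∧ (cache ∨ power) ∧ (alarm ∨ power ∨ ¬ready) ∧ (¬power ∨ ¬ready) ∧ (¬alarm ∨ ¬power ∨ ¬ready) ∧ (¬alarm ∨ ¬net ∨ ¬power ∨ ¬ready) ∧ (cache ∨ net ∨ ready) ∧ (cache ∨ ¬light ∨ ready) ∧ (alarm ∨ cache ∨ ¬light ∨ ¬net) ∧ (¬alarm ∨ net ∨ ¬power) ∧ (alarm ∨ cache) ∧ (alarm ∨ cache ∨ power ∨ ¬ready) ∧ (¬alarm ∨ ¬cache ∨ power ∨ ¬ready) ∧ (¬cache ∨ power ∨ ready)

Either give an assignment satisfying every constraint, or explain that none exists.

net = True; light = True; cache = True; ready = False; power = True; alarm = True

Set net = True.
Set light = True.
Try cache = False:
  (cache ∨ power) forces power = True.
  (¬power ∨ ¬ready) forces ready = False.
  clause (cache ∨ ¬light ∨ ready) is falsified — backtrack.
So cache = True.
Set ready = False.
  then (alarm ∨ ready) forces alarm = True.
  then (¬cache ∨ power ∨ ready) forces power = True.
All clauses satisfied.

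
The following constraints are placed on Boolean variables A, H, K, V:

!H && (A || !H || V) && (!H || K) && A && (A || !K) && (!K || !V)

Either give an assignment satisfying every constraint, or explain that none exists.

Unit clause (!H) forces H = False.
Unit clause (A) forces A = True.
Set K = True.
  then (!K || !V) forces V = False.
Check each clause:
  (!H): !H holds.
  (A || !H || V): A holds.
  (!H || K): !H holds.
  (A): A holds.
  (A || !K): A holds.
  (!K || !V): !V holds.
All clauses satisfied.

A = True, H = False, K = True, V = False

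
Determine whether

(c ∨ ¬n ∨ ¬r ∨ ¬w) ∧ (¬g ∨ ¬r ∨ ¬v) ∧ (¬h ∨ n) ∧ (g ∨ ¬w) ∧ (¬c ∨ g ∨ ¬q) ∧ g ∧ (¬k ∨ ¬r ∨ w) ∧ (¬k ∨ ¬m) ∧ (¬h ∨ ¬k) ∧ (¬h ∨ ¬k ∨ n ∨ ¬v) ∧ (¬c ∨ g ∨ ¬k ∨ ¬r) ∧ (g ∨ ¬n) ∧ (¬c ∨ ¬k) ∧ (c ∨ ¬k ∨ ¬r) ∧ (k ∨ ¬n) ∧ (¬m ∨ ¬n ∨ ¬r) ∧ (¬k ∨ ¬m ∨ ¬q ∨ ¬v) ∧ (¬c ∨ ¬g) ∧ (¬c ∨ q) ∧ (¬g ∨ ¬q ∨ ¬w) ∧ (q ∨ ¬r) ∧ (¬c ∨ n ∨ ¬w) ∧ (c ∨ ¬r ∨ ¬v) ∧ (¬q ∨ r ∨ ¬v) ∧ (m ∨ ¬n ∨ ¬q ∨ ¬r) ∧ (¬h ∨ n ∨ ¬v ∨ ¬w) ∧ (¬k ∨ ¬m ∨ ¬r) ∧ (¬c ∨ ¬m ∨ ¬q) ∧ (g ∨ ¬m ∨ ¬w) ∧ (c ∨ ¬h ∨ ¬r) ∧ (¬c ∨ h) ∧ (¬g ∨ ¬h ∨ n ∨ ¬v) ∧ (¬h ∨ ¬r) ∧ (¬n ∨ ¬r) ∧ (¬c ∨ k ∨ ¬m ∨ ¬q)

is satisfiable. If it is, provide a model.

h=F, g=T, r=T, k=F, q=T, w=F, v=F, c=F, m=F, n=F

Unit clause (g) forces g = True.
In (¬c ∨ ¬g) only ¬c is left, so c = False.
Try h = True:
  (¬h ∨ n) forces n = True.
  (¬h ∨ ¬k) forces k = False.
  clause (k ∨ ¬n) is falsified — backtrack.
So h = False.
Set r = True.
  then (¬g ∨ ¬r ∨ ¬v) forces v = False.
  then (c ∨ ¬k ∨ ¬r) forces k = False.
  then (k ∨ ¬n) forces n = False.
  then (q ∨ ¬r) forces q = True.
  then (¬g ∨ ¬q ∨ ¬w) forces w = False.
Set m = False.
All clauses satisfied.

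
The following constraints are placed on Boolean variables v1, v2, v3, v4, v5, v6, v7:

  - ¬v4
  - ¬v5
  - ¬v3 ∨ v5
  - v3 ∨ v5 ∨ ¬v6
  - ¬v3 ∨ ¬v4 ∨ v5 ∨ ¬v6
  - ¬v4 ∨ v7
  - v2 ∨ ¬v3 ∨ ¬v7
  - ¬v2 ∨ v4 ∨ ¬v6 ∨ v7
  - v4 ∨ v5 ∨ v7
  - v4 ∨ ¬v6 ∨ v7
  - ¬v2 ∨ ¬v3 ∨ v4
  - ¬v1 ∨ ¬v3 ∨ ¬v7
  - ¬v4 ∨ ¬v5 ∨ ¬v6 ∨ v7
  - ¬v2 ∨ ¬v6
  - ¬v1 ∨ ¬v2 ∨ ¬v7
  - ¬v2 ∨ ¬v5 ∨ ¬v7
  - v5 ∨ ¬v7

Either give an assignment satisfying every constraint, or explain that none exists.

UNSATISFIABLE

Case v4 = True:
  Clause (¬v4) is falsified — contradiction.
Case v4 = False:
  (¬v5) forces v5 = False.
  (¬v3 ∨ v5) forces v3 = False.
  (v3 ∨ v5 ∨ ¬v6) forces v6 = False.
  (v4 ∨ v5 ∨ v7) forces v7 = True.
  Clause (v5 ∨ ¬v7) is falsified — contradiction.
Both cases fail, so the formula is unsatisfiable.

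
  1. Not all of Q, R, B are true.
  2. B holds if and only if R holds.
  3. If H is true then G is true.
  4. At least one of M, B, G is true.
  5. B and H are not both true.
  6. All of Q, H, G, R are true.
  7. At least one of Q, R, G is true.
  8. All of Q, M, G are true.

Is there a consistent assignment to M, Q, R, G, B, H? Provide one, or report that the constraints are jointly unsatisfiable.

UNSATISFIABLE

Case R = True:
  (2) with R=T forces B = True.
  (1) with R=T, B=T forces Q = False.
  Constraint (6) is violated (Q=F) — contradiction.
Case R = False:
  Constraint (6) is violated (R=F) — contradiction.
Both cases fail — unsatisfiable.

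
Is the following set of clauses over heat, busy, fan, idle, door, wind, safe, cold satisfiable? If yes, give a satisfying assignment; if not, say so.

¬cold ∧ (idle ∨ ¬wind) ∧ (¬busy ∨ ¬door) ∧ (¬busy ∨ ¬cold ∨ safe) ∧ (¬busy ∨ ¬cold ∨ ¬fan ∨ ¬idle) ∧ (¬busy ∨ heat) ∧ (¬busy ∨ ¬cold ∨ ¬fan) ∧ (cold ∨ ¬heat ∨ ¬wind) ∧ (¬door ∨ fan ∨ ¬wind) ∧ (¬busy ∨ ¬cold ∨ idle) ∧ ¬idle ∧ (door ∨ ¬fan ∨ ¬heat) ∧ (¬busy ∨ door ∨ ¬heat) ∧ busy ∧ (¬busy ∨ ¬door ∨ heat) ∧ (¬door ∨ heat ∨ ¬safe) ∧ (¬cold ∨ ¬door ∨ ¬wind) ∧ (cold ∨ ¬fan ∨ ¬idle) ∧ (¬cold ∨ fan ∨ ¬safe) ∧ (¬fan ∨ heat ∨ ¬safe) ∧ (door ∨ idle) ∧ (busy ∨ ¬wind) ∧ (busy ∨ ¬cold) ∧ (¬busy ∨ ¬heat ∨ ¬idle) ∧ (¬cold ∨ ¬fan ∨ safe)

Unsatisfiable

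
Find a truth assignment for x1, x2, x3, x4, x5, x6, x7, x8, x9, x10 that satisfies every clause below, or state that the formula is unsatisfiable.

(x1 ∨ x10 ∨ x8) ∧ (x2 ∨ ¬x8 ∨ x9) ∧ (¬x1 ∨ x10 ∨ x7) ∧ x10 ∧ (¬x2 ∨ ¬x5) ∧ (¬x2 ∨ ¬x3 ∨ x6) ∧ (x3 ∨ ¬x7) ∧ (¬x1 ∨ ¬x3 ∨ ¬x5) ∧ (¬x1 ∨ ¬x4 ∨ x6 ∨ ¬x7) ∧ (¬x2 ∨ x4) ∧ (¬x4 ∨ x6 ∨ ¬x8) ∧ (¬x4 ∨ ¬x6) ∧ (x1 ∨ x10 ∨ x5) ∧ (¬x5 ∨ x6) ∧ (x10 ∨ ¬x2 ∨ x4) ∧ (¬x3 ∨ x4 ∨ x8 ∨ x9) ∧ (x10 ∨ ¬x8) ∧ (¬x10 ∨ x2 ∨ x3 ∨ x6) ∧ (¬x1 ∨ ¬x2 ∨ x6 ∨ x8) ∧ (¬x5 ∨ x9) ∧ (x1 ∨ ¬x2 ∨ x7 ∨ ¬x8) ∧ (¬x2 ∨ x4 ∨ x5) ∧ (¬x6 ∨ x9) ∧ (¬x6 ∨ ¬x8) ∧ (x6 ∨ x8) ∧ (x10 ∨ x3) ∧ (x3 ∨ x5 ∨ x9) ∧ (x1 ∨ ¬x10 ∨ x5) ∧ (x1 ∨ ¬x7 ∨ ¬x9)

Unit clause (x10) forces x10 = True.
Set x1 = True.
Set x2 = False.
Set x3 = True.
  then (¬x1 ∨ ¬x3 ∨ ¬x5) forces x5 = False.
Try x4 = True:
  (¬x4 ∨ ¬x6) forces x6 = False.
  (¬x1 ∨ ¬x4 ∨ x6 ∨ ¬x7) forces x7 = False.
  (¬x4 ∨ x6 ∨ ¬x8) forces x8 = False.
  clause (x6 ∨ x8) is falsified — backtrack.
So x4 = False.
Set x6 = False.
  then (x6 ∨ x8) forces x8 = True.
  then (x2 ∨ ¬x8 ∨ x9) forces x9 = True.
Set x7 = False.
All clauses satisfied.

x1 = True, x2 = False, x3 = True, x4 = False, x5 = False, x6 = False, x7 = False, x8 = True, x9 = True, x10 = True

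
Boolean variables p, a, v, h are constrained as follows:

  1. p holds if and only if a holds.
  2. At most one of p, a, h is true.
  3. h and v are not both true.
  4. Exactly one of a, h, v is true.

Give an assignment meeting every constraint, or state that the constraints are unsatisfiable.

p=F, a=F, v=F, h=T

  (1) p=F, a=F — same ✓
  (2) {p, a, h}: 1 true — at most one ✓
  (3) h=T, v=F — not both ✓
  (4) {a, h, v}: 1 true — exactly one ✓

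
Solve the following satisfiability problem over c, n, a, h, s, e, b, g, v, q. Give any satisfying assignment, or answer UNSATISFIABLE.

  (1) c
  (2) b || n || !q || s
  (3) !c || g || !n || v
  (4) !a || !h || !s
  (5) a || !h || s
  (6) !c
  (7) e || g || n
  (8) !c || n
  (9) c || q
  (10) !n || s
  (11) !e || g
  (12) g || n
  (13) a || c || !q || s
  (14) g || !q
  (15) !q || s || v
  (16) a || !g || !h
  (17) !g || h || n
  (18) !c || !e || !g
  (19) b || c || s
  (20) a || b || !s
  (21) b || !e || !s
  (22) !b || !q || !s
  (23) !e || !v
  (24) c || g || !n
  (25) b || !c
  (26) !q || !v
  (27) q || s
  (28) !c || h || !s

The formula is unsatisfiable.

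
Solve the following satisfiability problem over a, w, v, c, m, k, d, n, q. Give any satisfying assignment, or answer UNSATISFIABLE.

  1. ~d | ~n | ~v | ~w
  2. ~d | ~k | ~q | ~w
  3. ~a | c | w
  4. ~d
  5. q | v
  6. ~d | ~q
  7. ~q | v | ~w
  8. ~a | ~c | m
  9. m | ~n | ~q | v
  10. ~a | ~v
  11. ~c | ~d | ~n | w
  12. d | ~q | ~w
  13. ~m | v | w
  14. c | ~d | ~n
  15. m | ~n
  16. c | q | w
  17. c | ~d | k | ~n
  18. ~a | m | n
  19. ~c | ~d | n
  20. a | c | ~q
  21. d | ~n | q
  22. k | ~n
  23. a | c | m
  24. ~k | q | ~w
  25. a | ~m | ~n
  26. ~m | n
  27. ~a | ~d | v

Unit clause (~d) forces d = False.
Set a = False.
Set w = False.
Set v = True.
Try c = False:
  (c | q | w) forces q = True.
  clause (a | c | ~q) is falsified — backtrack.
So c = True.
Set m = False.
  then (m | ~n) forces n = False.
Set k = False.
Set q = True.
All clauses satisfied.

a = False, w = False, v = True, c = True, m = False, k = False, d = False, n = False, q = True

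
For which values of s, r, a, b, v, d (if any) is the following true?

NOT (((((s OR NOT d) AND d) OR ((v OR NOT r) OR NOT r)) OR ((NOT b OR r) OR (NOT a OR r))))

The formula is unsatisfiable.

Case r = True: the formula becomes NOT (((((s OR NOT d) AND d) OR v) OR True)) = False.
Case r = False: the formula becomes NOT ((True OR (NOT b OR NOT a))) = False.
Both cases fail — unsatisfiable.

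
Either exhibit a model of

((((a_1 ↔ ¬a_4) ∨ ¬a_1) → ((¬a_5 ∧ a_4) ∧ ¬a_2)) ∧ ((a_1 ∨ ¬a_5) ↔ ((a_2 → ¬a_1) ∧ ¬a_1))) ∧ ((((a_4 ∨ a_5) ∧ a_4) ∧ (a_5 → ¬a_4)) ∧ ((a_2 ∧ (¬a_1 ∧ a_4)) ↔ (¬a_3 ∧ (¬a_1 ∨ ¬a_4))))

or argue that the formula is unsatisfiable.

a_1 = False, a_2 = False, a_3 = True, a_4 = True, a_5 = False

  (((a_1 ↔ ¬a_4) ∨ ¬a_1) → ((¬a_5 ∧ a_4) ∧ ¬a_2)) ∧ ((a_1 ∨ ¬a_5) ↔ ((a_2 → ¬a_1) ∧ ¬a_1)) = True
    ((a_1 ↔ ¬a_4) ∨ ¬a_1) → ((¬a_5 ∧ a_4) ∧ ¬a_2) = True
      (a_1 ↔ ¬a_4) ∨ ¬a_1 = True
        a_1 ↔ ¬a_4 = True
          ¬a_4 = False
        ¬a_1 = True
      (¬a_5 ∧ a_4) ∧ ¬a_2 = True
        ¬a_5 ∧ a_4 = True
          ¬a_5 = True
        ¬a_2 = True
    (a_1 ∨ ¬a_5) ↔ ((a_2 → ¬a_1) ∧ ¬a_1) = True
      a_1 ∨ ¬a_5 = True
        ¬a_5 = True
      (a_2 → ¬a_1) ∧ ¬a_1 = True
        a_2 → ¬a_1 = True
          ¬a_1 = True
        ¬a_1 = True
  (((a_4 ∨ a_5) ∧ a_4) ∧ (a_5 → ¬a_4)) ∧ ((a_2 ∧ (¬a_1 ∧ a_4)) ↔ (¬a_3 ∧ (¬a_1 ∨ ¬a_4))) = True
    ((a_4 ∨ a_5) ∧ a_4) ∧ (a_5 → ¬a_4) = True
      (a_4 ∨ a_5) ∧ a_4 = True
        a_4 ∨ a_5 = True
      a_5 → ¬a_4 = True
        ¬a_4 = False
    (a_2 ∧ (¬a_1 ∧ a_4)) ↔ (¬a_3 ∧ (¬a_1 ∨ ¬a_4)) = True
      a_2 ∧ (¬a_1 ∧ a_4) = False
        ¬a_1 ∧ a_4 = True
          ¬a_1 = True
      ¬a_3 ∧ (¬a_1 ∨ ¬a_4) = False
        ¬a_3 = False
        ¬a_1 ∨ ¬a_4 = True
          ¬a_1 = True
          ¬a_4 = False
Both conjuncts True, so the formula holds.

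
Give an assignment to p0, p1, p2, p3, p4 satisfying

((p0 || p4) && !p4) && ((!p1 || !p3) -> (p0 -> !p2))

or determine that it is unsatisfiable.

p0 = True, p1 = False, p2 = False, p3 = False, p4 = False

  (p0 || p4) && !p4 = True
    p0 || p4 = True
    !p4 = True
  (!p1 || !p3) -> (p0 -> !p2) = True
    !p1 || !p3 = True
      !p1 = True
      !p3 = True
    p0 -> !p2 = True
      !p2 = True
Both conjuncts True, so the formula holds.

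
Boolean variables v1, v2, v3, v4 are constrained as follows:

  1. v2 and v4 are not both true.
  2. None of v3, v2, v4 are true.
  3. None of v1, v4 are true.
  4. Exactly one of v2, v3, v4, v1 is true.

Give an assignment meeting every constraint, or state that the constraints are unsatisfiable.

Case v1 = True:
  Constraint (3) is violated (v1=T) — contradiction.
Case v1 = False:
  (2) forces v3 = False.
  (2) forces v2 = False.
  (2) forces v4 = False.
  Constraint (4) is violated (v2=F, v3=F, v4=F, v1=F) — contradiction.
Both cases fail — unsatisfiable.

Unsatisfiable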